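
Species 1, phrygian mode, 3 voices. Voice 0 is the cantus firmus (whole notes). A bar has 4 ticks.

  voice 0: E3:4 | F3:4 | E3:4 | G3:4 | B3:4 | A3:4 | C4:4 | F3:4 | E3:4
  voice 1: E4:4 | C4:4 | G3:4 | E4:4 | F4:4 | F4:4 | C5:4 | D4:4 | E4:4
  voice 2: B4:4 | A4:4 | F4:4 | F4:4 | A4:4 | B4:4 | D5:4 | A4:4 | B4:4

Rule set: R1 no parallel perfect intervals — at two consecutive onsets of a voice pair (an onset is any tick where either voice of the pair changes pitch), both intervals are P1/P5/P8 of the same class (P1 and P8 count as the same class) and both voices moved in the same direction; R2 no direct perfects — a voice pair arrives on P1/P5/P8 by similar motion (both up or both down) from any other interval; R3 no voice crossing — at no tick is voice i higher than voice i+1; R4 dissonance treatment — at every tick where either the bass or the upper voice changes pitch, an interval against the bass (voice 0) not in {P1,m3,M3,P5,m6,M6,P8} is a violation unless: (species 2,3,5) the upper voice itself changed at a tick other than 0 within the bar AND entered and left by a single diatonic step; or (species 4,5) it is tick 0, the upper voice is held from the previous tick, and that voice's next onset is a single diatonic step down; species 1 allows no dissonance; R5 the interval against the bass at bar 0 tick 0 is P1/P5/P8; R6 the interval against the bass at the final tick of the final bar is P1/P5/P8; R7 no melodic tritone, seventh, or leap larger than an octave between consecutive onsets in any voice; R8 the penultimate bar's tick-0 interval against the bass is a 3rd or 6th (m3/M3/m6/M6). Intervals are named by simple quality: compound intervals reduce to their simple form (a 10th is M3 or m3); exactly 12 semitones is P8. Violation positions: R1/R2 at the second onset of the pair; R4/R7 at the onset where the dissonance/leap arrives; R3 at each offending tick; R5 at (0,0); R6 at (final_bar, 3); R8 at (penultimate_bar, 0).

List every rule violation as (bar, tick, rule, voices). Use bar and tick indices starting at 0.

bar 0: v0=E3 v1=E4 v2=B4 downbeat P5
bar 1: v0=F3 v1=C4 v2=A4 downbeat M3
bar 2: v0=E3 v1=G3 v2=F4 downbeat m2
bar 3: v0=G3 v1=E4 v2=F4 downbeat m7
bar 4: v0=B3 v1=F4 v2=A4 downbeat m7
bar 5: v0=A3 v1=F4 v2=B4 downbeat M2
bar 6: v0=C4 v1=C5 v2=D5 downbeat M2
bar 7: v0=F3 v1=D4 v2=A4 downbeat M3
bar 8: v0=E3 v1=E4 v2=B4 downbeat P5
  -> R4 @ bar 2 tick 0 v(0, 2): E3/F4 m2 untreated
  -> R4 @ bar 3 tick 0 v(0, 2): G3/F4 m7 untreated
  -> R4 @ bar 4 tick 0 v(0, 1): B3/F4 TT untreated
  -> R4 @ bar 4 tick 0 v(0, 2): B3/A4 m7 untreated
  -> R4 @ bar 5 tick 0 v(0, 2): A3/B4 M2 untreated
  -> R2 @ bar 6 tick 0 v(0, 1): A3/F4 m6 -> C4/C5 P8 similar
  -> R4 @ bar 6 tick 0 v(0, 2): C4/D5 M2 untreated
  -> R2 @ bar 7 tick 0 v(1, 2): C5/D5 M2 -> D4/A4 P5 similar
  -> R7 @ bar 7 tick 0 v(1,): C5->D4 leap 10st
  -> R1 @ bar 8 tick 0 v(1, 2): D4/A4 P5 -> E4/B4 P5 similar

(2, 0, R4, (0, 2))
(3, 0, R4, (0, 2))
(4, 0, R4, (0, 1))
(4, 0, R4, (0, 2))
(5, 0, R4, (0, 2))
(6, 0, R2, (0, 1))
(6, 0, R4, (0, 2))
(7, 0, R2, (1, 2))
(7, 0, R7, (1,))
(8, 0, R1, (1, 2))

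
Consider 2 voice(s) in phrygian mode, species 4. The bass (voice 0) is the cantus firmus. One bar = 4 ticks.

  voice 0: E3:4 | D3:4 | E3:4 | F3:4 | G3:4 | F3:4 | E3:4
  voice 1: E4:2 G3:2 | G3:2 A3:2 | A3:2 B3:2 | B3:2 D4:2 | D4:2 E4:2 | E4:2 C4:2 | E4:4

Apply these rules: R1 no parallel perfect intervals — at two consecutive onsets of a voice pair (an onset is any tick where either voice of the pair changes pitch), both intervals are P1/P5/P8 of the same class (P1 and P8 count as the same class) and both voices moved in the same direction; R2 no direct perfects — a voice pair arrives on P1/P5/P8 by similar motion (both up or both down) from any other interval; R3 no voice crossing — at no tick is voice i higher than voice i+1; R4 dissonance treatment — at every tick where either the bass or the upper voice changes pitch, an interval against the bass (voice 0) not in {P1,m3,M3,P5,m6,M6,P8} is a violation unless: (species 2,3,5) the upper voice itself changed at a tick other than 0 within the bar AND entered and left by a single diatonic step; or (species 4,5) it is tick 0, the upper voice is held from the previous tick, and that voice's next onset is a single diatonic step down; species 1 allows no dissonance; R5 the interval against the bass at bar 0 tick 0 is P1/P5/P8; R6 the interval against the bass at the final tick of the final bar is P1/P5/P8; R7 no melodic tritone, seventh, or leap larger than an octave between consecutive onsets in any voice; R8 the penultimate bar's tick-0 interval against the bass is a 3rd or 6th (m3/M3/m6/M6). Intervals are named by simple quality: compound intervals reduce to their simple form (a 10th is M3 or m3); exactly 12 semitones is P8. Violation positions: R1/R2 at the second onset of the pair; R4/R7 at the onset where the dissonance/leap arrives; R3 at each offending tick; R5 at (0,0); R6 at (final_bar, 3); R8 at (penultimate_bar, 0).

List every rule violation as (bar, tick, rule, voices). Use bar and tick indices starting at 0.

(1, 0, R4, (0, 1))
(2, 0, R4, (0, 1))
(3, 0, R4, (0, 1))
(5, 0, R4, (0, 1))
(5, 0, R8, (0, 1))

bar 0: v0=E3 v1=E4 downbeat P8
bar 1: v0=D3 v1=G3 downbeat P4
bar 2: v0=E3 v1=A3 downbeat P4
bar 3: v0=F3 v1=B3 downbeat TT
bar 4: v0=G3 v1=D4 downbeat P5
bar 5: v0=F3 v1=E4 downbeat M7
bar 6: v0=E3 v1=E4 downbeat P8
  -> R4 @ bar 1 tick 0 v(0, 1): D3/G3 P4 untreated
  -> R4 @ bar 2 tick 0 v(0, 1): E3/A3 P4 untreated
  -> R4 @ bar 3 tick 0 v(0, 1): F3/B3 TT untreated
  -> R4 @ bar 5 tick 0 v(0, 1): F3/E4 M7 untreated
  -> R8 @ bar 5 tick 0 v(0, 1): penult M7 not 3rd/6th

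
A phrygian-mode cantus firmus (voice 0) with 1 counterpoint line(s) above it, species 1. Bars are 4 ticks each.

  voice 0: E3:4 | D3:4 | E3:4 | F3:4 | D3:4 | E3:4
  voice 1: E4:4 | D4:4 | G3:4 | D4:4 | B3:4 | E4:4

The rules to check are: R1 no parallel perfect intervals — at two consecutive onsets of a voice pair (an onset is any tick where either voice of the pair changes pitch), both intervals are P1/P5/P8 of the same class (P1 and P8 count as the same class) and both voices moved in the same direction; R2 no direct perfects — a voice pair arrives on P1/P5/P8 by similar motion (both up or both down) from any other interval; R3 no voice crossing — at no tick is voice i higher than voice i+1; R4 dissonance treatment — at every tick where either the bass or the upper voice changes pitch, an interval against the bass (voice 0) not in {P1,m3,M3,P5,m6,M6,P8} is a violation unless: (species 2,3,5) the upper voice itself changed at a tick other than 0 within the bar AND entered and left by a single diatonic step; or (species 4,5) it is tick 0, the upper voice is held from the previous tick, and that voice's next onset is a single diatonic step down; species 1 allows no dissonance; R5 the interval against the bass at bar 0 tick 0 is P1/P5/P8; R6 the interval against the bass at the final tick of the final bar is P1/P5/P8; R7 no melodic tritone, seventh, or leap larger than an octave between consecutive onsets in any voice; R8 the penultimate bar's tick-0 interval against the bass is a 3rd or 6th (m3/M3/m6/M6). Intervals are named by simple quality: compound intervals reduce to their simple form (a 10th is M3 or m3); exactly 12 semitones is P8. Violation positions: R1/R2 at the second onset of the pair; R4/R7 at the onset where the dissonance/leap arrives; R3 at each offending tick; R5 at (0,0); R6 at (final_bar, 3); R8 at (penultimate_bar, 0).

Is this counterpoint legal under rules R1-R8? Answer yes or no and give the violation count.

No (2 violations)

bar 0: v0=E3 v1=E4 (P8)
bar 1: v0=D3 v1=D4 (P8)
bar 2: v0=E3 v1=G3 (m3)
bar 3: v0=F3 v1=D4 (M6)
bar 4: v0=D3 v1=B3 (M6)
bar 5: v0=E3 v1=E4 (P8)
  R1 @ bar1.0: E3/E4 P8 -> D3/D4 P8 similar
  R2 @ bar5.0: D3/B3 M6 -> E3/E4 P8 similar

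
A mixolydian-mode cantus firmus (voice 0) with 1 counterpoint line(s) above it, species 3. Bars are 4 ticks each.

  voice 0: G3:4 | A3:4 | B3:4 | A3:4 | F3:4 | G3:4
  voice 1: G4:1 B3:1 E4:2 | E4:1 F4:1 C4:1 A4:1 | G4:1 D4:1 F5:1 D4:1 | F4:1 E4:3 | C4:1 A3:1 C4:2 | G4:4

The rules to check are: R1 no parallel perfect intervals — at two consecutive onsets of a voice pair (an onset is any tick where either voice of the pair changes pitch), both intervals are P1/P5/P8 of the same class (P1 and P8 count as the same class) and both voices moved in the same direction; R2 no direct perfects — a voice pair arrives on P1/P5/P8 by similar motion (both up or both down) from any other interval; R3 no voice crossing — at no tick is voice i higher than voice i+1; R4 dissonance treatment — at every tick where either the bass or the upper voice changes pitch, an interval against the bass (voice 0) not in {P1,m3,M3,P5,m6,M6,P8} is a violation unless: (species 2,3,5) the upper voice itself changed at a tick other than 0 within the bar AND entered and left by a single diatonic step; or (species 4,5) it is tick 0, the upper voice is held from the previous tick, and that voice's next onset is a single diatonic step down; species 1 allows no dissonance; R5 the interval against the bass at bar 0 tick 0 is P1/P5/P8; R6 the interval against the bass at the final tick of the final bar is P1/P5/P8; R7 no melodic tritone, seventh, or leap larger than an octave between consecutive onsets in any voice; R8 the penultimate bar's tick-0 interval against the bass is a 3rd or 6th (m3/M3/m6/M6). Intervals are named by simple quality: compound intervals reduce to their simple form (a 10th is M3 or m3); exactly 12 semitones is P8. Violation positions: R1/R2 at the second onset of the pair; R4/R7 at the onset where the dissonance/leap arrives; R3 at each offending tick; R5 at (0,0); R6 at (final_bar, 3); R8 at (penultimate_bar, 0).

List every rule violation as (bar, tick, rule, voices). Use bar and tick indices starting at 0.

bar 0: v0=G3 v1=G4 downbeat P8
bar 1: v0=A3 v1=E4 downbeat P5
bar 2: v0=B3 v1=G4 downbeat m6
bar 3: v0=A3 v1=F4 downbeat m6
bar 4: v0=F3 v1=C4 downbeat P5
bar 5: v0=G3 v1=G4 downbeat P8
  -> R4 @ bar 2 tick 2 v(0, 1): B3/F5 TT untreated
  -> R7 @ bar 2 tick 2 v(1,): D4->F5 leap 15st
  -> R7 @ bar 2 tick 3 v(1,): F5->D4 leap 15st
  -> R1 @ bar 4 tick 0 v(0, 1): A3/E4 P5 -> F3/C4 P5 similar
  -> R8 @ bar 4 tick 0 v(0, 1): penult P5 not 3rd/6th
  -> R2 @ bar 5 tick 0 v(0, 1): F3/C4 P5 -> G3/G4 P8 similar

(2, 2, R4, (0, 1))
(2, 2, R7, (1,))
(2, 3, R7, (1,))
(4, 0, R1, (0, 1))
(4, 0, R8, (0, 1))
(5, 0, R2, (0, 1))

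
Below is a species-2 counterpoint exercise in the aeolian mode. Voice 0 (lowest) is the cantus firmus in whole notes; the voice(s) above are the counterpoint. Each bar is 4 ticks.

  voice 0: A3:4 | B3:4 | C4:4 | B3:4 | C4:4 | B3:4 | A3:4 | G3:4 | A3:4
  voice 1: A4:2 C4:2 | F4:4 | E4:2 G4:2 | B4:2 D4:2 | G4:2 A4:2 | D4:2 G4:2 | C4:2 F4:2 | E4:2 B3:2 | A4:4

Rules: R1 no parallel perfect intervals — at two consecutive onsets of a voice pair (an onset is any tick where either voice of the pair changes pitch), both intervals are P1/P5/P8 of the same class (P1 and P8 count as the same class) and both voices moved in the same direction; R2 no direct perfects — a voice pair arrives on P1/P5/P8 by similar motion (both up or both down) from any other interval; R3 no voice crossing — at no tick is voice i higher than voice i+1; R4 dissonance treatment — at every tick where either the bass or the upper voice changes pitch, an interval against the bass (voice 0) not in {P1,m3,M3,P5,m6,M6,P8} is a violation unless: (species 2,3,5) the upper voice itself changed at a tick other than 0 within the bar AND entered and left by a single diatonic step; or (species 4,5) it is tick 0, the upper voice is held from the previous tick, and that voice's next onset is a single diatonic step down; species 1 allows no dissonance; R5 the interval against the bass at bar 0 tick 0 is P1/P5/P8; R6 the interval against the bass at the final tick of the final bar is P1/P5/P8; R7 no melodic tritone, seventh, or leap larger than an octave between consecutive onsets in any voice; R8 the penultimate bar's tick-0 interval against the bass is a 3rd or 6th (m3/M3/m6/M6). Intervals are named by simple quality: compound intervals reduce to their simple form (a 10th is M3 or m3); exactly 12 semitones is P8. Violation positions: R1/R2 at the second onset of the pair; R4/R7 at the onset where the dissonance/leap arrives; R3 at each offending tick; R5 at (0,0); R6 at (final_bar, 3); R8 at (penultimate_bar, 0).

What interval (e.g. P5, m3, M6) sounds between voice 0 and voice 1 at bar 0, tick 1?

P8

voice 0=A3 voice 1=A4 -> P8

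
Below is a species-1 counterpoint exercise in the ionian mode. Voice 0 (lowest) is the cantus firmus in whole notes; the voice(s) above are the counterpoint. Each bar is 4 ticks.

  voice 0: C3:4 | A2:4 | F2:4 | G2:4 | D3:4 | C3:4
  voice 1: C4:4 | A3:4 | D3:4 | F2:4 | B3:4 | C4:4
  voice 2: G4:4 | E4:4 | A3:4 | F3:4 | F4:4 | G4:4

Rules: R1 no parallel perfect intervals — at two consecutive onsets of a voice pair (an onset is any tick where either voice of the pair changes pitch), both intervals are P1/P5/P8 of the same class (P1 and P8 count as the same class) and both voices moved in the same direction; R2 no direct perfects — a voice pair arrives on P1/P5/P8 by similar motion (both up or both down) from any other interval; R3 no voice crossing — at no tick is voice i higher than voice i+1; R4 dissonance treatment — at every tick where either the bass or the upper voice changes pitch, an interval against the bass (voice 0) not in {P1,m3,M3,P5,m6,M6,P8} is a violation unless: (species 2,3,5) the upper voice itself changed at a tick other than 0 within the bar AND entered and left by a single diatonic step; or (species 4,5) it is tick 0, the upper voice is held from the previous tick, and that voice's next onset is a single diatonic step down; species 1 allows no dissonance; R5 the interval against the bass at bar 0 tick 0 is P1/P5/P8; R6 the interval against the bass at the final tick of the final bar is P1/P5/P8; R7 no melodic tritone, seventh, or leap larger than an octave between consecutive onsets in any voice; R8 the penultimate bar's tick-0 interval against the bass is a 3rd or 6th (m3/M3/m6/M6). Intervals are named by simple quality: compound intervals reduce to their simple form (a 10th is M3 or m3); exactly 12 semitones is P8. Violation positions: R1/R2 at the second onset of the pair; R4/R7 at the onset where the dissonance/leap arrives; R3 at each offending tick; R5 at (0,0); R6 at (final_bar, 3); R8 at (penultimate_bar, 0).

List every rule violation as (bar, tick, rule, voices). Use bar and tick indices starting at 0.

(1, 0, R1, (0, 1))
(1, 0, R1, (0, 2))
(1, 0, R1, (1, 2))
(2, 0, R1, (1, 2))
(3, 0, R2, (1, 2))
(3, 0, R3, (0, 1))
(3, 0, R4, (0, 1))
(3, 0, R4, (0, 2))
(3, 1, R3, (0, 1))
(3, 2, R3, (0, 1))
(3, 3, R3, (0, 1))
(4, 0, R7, (1,))
(5, 0, R2, (1, 2))

bar 0: v0=C3 v1=C4 v2=G4 downbeat P5
bar 1: v0=A2 v1=A3 v2=E4 downbeat P5
bar 2: v0=F2 v1=D3 v2=A3 downbeat M3
bar 3: v0=G2 v1=F2 v2=F3 downbeat m7
bar 4: v0=D3 v1=B3 v2=F4 downbeat m3
bar 5: v0=C3 v1=C4 v2=G4 downbeat P5
  -> R1 @ bar 1 tick 0 v(0, 1): C3/C4 P8 -> A2/A3 P8 similar
  -> R1 @ bar 1 tick 0 v(0, 2): C3/G4 P5 -> A2/E4 P5 similar
  -> R1 @ bar 1 tick 0 v(1, 2): C4/G4 P5 -> A3/E4 P5 similar
  -> R1 @ bar 2 tick 0 v(1, 2): A3/E4 P5 -> D3/A3 P5 similar
  -> R2 @ bar 3 tick 0 v(1, 2): D3/A3 P5 -> F2/F3 P8 similar
  -> R3 @ bar 3 tick 0 v(0, 1): G2 above F2
  -> R4 @ bar 3 tick 0 v(0, 1): G2/F2 M2 untreated
  -> R4 @ bar 3 tick 0 v(0, 2): G2/F3 m7 untreated
  -> R3 @ bar 3 tick 1 v(0, 1): G2 above F2
  -> R3 @ bar 3 tick 2 v(0, 1): G2 above F2
  -> R3 @ bar 3 tick 3 v(0, 1): G2 above F2
  -> R7 @ bar 4 tick 0 v(1,): F2->B3 leap 18st
  -> R2 @ bar 5 tick 0 v(1, 2): B3/F4 TT -> C4/G4 P5 similar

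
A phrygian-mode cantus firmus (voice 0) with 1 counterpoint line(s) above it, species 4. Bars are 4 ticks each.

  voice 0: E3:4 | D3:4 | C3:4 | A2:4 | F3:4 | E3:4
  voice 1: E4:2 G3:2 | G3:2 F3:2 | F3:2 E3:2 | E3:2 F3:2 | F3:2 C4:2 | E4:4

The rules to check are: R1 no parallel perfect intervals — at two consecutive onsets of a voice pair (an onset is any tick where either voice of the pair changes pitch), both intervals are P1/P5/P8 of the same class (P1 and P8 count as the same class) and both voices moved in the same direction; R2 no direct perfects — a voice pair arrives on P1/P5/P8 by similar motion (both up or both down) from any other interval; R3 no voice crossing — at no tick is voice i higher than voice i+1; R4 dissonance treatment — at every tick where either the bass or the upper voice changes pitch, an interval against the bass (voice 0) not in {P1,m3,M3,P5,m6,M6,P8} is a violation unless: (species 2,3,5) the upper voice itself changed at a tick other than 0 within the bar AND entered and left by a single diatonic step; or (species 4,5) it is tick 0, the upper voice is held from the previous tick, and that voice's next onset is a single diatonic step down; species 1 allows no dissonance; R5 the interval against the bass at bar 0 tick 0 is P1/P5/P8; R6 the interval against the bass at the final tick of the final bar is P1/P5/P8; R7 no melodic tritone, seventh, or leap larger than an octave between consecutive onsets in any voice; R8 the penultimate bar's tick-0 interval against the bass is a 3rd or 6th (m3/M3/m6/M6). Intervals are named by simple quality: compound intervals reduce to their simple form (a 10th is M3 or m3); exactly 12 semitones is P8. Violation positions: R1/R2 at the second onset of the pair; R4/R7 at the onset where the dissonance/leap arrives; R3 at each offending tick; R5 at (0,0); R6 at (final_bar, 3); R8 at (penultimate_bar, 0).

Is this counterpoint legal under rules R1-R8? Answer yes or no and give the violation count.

No (1 violations)

bar 0: v0=E3 v1=E4 (P8)
bar 1: v0=D3 v1=G3 (P4)
bar 2: v0=C3 v1=F3 (P4)
bar 3: v0=A2 v1=E3 (P5)
bar 4: v0=F3 v1=F3 (P1)
bar 5: v0=E3 v1=E4 (P8)
  R8 @ bar4.0: penult P1 not 3rd/6th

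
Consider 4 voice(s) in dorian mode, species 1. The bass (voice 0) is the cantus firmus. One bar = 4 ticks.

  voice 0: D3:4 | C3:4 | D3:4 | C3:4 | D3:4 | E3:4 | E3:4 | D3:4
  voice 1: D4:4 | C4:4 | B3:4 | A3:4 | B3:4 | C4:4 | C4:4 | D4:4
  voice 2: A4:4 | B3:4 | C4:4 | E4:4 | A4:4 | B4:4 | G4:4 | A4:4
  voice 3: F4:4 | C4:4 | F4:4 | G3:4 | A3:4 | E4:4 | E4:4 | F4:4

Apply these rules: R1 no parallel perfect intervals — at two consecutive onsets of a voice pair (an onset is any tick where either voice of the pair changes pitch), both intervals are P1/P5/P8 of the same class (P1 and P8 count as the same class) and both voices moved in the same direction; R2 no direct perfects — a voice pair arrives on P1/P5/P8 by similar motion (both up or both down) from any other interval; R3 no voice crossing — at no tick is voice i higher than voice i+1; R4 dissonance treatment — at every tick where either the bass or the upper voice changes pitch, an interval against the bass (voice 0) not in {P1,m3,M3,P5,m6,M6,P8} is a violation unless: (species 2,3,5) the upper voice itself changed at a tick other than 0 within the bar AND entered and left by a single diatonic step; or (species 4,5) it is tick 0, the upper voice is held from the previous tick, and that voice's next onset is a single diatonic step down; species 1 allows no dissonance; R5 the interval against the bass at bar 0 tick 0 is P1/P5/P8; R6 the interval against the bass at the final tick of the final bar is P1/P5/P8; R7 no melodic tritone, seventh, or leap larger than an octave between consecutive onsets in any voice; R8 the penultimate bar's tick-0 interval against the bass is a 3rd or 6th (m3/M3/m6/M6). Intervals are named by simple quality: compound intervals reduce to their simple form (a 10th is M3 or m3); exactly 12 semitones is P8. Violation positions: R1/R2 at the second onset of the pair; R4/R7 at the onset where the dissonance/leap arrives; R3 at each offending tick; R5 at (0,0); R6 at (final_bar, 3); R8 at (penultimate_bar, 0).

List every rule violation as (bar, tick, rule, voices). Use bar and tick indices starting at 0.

bar 0: v0=D3 v1=D4 v2=A4 v3=F4 downbeat m3
bar 1: v0=C3 v1=C4 v2=B3 v3=C4 downbeat P8
bar 2: v0=D3 v1=B3 v2=C4 v3=F4 downbeat m3
bar 3: v0=C3 v1=A3 v2=E4 v3=G3 downbeat P5
bar 4: v0=D3 v1=B3 v2=A4 v3=A3 downbeat P5
bar 5: v0=E3 v1=C4 v2=B4 v3=E4 downbeat P8
bar 6: v0=E3 v1=C4 v2=G4 v3=E4 downbeat P8
bar 7: v0=D3 v1=D4 v2=A4 v3=F4 downbeat m3
  -> R3 @ bar 0 tick 0 v(2, 3): A4 above F4
  -> R5 @ bar 0 tick 0 v(0, 3): opens on m3
  -> R3 @ bar 0 tick 1 v(2, 3): A4 above F4
  -> R3 @ bar 0 tick 2 v(2, 3): A4 above F4
  -> R3 @ bar 0 tick 3 v(2, 3): A4 above F4
  -> R1 @ bar 1 tick 0 v(0, 1): D3/D4 P8 -> C3/C4 P8 similar
  -> R2 @ bar 1 tick 0 v(0, 3): D3/F4 m3 -> C3/C4 P8 similar
  -> R2 @ bar 1 tick 0 v(1, 3): D4/F4 m3 -> C4/C4 P1 similar
  -> R3 @ bar 1 tick 0 v(1, 2): C4 above B3
  -> R4 @ bar 1 tick 0 v(0, 2): C3/B3 M7 untreated
  -> R7 @ bar 1 tick 0 v(2,): A4->B3 leap 10st
  -> R3 @ bar 1 tick 1 v(1, 2): C4 above B3
  -> R3 @ bar 1 tick 2 v(1, 2): C4 above B3
  -> R3 @ bar 1 tick 3 v(1, 2): C4 above B3
  -> R4 @ bar 2 tick 0 v(0, 2): D3/C4 m7 untreated
  -> R2 @ bar 3 tick 0 v(0, 3): D3/F4 m3 -> C3/G3 P5 similar
  -> R3 @ bar 3 tick 0 v(2, 3): E4 above G3
  -> R7 @ bar 3 tick 0 v(3,): F4->G3 leap 10st
  -> R3 @ bar 3 tick 1 v(2, 3): E4 above G3
  -> R3 @ bar 3 tick 2 v(2, 3): E4 above G3
  -> R3 @ bar 3 tick 3 v(2, 3): E4 above G3
  -> R1 @ bar 4 tick 0 v(0, 3): C3/G3 P5 -> D3/A3 P5 similar
  -> R2 @ bar 4 tick 0 v(0, 2): C3/E4 M3 -> D3/A4 P5 similar
  -> R2 @ bar 4 tick 0 v(2, 3): E4/G3 M6 -> A4/A3 P8 similar
  -> R3 @ bar 4 tick 0 v(2, 3): A4 above A3
  -> R3 @ bar 4 tick 1 v(2, 3): A4 above A3
  -> R3 @ bar 4 tick 2 v(2, 3): A4 above A3
  -> R3 @ bar 4 tick 3 v(2, 3): A4 above A3
  -> R1 @ bar 5 tick 0 v(0, 2): D3/A4 P5 -> E3/B4 P5 similar
  -> R2 @ bar 5 tick 0 v(0, 3): D3/A3 P5 -> E3/E4 P8 similar
  -> R2 @ bar 5 tick 0 v(2, 3): A4/A3 P8 -> B4/E4 P5 similar
  -> R3 @ bar 5 tick 0 v(2, 3): B4 above E4
  -> R3 @ bar 5 tick 1 v(2, 3): B4 above E4
  -> R3 @ bar 5 tick 2 v(2, 3): B4 above E4
  -> R3 @ bar 5 tick 3 v(2, 3): B4 above E4
  -> R3 @ bar 6 tick 0 v(2, 3): G4 above E4
  -> R8 @ bar 6 tick 0 v(0, 3): penult P8 not 3rd/6th
  -> R3 @ bar 6 tick 1 v(2, 3): G4 above E4
  -> R3 @ bar 6 tick 2 v(2, 3): G4 above E4
  -> R3 @ bar 6 tick 3 v(2, 3): G4 above E4
  -> R1 @ bar 7 tick 0 v(1, 2): C4/G4 P5 -> D4/A4 P5 similar
  -> R3 @ bar 7 tick 0 v(2, 3): A4 above F4
  -> R3 @ bar 7 tick 1 v(2, 3): A4 above F4
  -> R3 @ bar 7 tick 2 v(2, 3): A4 above F4
  -> R3 @ bar 7 tick 3 v(2, 3): A4 above F4
  -> R6 @ bar 7 tick 3 v(0, 3): closes on m3

(0, 0, R3, (2, 3))
(0, 0, R5, (0, 3))
(0, 1, R3, (2, 3))
(0, 2, R3, (2, 3))
(0, 3, R3, (2, 3))
(1, 0, R1, (0, 1))
(1, 0, R2, (0, 3))
(1, 0, R2, (1, 3))
(1, 0, R3, (1, 2))
(1, 0, R4, (0, 2))
(1, 0, R7, (2,))
(1, 1, R3, (1, 2))
(1, 2, R3, (1, 2))
(1, 3, R3, (1, 2))
(2, 0, R4, (0, 2))
(3, 0, R2, (0, 3))
(3, 0, R3, (2, 3))
(3, 0, R7, (3,))
(3, 1, R3, (2, 3))
(3, 2, R3, (2, 3))
(3, 3, R3, (2, 3))
(4, 0, R1, (0, 3))
(4, 0, R2, (0, 2))
(4, 0, R2, (2, 3))
(4, 0, R3, (2, 3))
(4, 1, R3, (2, 3))
(4, 2, R3, (2, 3))
(4, 3, R3, (2, 3))
(5, 0, R1, (0, 2))
(5, 0, R2, (0, 3))
(5, 0, R2, (2, 3))
(5, 0, R3, (2, 3))
(5, 1, R3, (2, 3))
(5, 2, R3, (2, 3))
(5, 3, R3, (2, 3))
(6, 0, R3, (2, 3))
(6, 0, R8, (0, 3))
(6, 1, R3, (2, 3))
(6, 2, R3, (2, 3))
(6, 3, R3, (2, 3))
(7, 0, R1, (1, 2))
(7, 0, R3, (2, 3))
(7, 1, R3, (2, 3))
(7, 2, R3, (2, 3))
(7, 3, R3, (2, 3))
(7, 3, R6, (0, 3))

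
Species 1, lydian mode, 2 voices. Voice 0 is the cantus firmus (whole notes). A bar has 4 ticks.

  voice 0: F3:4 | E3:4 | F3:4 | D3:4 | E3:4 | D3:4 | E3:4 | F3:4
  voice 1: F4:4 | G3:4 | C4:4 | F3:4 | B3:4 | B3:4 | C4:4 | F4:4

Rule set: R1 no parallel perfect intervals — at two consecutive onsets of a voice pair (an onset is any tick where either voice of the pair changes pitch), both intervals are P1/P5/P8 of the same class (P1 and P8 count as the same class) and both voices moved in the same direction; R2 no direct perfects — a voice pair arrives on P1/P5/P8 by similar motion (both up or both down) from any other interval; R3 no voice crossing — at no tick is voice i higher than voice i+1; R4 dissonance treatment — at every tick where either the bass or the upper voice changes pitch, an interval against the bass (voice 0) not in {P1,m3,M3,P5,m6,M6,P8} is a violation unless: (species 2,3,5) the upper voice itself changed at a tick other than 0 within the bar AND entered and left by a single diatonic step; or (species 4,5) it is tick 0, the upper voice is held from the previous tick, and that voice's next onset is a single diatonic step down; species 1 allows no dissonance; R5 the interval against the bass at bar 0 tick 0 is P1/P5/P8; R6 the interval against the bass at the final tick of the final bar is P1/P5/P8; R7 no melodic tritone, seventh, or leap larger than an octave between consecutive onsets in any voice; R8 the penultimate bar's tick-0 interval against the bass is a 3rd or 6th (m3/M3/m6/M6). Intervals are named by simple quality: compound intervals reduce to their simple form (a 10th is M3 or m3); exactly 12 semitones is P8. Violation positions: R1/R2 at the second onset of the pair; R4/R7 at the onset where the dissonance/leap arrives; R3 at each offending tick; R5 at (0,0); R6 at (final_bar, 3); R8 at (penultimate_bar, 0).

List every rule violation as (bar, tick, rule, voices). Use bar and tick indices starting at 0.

bar 0: v0=F3 v1=F4 downbeat P8
bar 1: v0=E3 v1=G3 downbeat m3
bar 2: v0=F3 v1=C4 downbeat P5
bar 3: v0=D3 v1=F3 downbeat m3
bar 4: v0=E3 v1=B3 downbeat P5
bar 5: v0=D3 v1=B3 downbeat M6
bar 6: v0=E3 v1=C4 downbeat m6
bar 7: v0=F3 v1=F4 downbeat P8
  -> R7 @ bar 1 tick 0 v(1,): F4->G3 leap 10st
  -> R2 @ bar 2 tick 0 v(0, 1): E3/G3 m3 -> F3/C4 P5 similar
  -> R2 @ bar 4 tick 0 v(0, 1): D3/F3 m3 -> E3/B3 P5 similar
  -> R7 @ bar 4 tick 0 v(1,): F3->B3 leap 6st
  -> R2 @ bar 7 tick 0 v(0, 1): E3/C4 m6 -> F3/F4 P8 similar

(1, 0, R7, (1,))
(2, 0, R2, (0, 1))
(4, 0, R2, (0, 1))
(4, 0, R7, (1,))
(7, 0, R2, (0, 1))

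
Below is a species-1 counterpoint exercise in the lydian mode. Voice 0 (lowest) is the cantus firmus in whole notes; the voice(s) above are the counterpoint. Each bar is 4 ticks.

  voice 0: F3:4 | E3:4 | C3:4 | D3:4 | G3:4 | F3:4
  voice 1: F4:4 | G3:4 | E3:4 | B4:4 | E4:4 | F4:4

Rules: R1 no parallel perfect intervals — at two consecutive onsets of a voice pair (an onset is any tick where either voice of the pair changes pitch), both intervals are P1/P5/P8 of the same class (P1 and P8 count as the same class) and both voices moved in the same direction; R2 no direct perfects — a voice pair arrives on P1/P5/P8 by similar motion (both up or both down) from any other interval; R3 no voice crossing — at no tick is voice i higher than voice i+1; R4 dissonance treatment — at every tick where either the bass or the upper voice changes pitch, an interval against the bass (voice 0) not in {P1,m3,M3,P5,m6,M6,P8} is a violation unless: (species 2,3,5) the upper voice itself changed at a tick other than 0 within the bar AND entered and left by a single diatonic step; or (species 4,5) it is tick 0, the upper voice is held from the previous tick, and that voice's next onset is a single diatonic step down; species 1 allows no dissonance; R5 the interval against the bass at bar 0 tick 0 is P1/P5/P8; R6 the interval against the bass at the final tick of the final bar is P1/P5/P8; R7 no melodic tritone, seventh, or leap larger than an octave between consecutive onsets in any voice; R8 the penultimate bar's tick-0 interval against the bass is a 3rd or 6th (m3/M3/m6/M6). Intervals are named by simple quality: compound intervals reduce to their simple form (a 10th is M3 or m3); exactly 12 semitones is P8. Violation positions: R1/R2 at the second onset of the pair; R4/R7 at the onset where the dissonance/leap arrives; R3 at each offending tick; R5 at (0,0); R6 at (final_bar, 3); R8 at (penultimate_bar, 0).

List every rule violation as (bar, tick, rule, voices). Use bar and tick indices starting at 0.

(1, 0, R7, (1,))
(3, 0, R7, (1,))

bar 0: v0=F3 v1=F4 downbeat P8
bar 1: v0=E3 v1=G3 downbeat m3
bar 2: v0=C3 v1=E3 downbeat M3
bar 3: v0=D3 v1=B4 downbeat M6
bar 4: v0=G3 v1=E4 downbeat M6
bar 5: v0=F3 v1=F4 downbeat P8
  -> R7 @ bar 1 tick 0 v(1,): F4->G3 leap 10st
  -> R7 @ bar 3 tick 0 v(1,): E3->B4 leap 19st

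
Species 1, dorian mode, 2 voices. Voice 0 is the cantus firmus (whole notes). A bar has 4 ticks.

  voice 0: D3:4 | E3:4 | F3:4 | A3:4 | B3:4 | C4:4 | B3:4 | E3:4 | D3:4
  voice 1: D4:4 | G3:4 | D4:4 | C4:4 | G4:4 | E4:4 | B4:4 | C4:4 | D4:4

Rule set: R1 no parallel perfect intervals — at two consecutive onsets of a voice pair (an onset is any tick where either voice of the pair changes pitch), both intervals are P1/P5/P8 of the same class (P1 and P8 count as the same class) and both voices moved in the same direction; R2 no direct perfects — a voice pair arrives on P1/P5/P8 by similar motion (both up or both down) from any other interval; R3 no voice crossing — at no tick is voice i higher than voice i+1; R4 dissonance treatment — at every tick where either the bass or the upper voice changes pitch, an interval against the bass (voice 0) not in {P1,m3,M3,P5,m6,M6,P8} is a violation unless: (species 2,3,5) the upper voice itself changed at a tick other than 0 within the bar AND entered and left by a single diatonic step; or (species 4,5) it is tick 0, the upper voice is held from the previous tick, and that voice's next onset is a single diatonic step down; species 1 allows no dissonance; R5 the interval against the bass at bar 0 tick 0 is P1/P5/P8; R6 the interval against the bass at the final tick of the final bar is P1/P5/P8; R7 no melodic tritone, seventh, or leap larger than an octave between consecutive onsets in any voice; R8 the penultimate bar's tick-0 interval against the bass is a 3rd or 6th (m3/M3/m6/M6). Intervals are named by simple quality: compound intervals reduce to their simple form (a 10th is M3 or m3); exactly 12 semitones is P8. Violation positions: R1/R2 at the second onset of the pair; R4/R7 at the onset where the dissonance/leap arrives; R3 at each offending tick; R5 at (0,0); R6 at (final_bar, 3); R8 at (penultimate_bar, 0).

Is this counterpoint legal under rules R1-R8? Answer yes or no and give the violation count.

bar 0: v0=D3 v1=D4 (P8)
bar 1: v0=E3 v1=G3 (m3)
bar 2: v0=F3 v1=D4 (M6)
bar 3: v0=A3 v1=C4 (m3)
bar 4: v0=B3 v1=G4 (m6)
bar 5: v0=C4 v1=E4 (M3)
bar 6: v0=B3 v1=B4 (P8)
bar 7: v0=E3 v1=C4 (m6)
bar 8: v0=D3 v1=D4 (P8)
  R7 @ bar7.0: B4->C4 leap 11st

No (1 violations)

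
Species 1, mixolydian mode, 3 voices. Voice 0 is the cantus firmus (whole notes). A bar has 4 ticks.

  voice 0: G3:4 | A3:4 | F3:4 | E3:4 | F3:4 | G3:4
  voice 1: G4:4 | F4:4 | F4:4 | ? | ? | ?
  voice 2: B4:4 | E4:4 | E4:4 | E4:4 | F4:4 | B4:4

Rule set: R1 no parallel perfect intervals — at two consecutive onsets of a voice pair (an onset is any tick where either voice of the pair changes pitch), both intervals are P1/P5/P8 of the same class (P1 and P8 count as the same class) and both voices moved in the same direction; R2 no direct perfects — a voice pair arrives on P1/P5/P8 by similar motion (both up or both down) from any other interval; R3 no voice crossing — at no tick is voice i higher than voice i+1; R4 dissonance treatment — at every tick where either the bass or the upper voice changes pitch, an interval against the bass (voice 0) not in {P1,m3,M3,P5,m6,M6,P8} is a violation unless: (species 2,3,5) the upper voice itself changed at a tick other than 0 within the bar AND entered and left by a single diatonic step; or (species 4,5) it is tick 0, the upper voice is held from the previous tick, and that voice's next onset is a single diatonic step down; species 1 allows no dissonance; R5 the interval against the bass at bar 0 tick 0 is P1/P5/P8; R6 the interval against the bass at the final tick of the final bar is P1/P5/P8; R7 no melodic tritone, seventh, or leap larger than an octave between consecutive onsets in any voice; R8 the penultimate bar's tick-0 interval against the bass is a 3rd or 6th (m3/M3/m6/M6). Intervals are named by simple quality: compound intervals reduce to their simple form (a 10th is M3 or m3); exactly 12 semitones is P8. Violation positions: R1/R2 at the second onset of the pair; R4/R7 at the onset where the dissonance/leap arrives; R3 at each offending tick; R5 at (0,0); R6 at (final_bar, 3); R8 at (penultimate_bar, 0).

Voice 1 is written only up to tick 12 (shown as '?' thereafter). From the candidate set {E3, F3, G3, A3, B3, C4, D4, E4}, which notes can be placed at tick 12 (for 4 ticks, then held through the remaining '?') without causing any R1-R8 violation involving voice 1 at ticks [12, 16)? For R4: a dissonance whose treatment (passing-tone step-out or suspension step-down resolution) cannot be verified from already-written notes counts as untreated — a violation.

E3: violates R1,R7
F3: violates R4
G3: violates R7
A3: violates R4
B3: violates R2,R7
C4: legal
D4: violates R4
E4: violates R1

{C4}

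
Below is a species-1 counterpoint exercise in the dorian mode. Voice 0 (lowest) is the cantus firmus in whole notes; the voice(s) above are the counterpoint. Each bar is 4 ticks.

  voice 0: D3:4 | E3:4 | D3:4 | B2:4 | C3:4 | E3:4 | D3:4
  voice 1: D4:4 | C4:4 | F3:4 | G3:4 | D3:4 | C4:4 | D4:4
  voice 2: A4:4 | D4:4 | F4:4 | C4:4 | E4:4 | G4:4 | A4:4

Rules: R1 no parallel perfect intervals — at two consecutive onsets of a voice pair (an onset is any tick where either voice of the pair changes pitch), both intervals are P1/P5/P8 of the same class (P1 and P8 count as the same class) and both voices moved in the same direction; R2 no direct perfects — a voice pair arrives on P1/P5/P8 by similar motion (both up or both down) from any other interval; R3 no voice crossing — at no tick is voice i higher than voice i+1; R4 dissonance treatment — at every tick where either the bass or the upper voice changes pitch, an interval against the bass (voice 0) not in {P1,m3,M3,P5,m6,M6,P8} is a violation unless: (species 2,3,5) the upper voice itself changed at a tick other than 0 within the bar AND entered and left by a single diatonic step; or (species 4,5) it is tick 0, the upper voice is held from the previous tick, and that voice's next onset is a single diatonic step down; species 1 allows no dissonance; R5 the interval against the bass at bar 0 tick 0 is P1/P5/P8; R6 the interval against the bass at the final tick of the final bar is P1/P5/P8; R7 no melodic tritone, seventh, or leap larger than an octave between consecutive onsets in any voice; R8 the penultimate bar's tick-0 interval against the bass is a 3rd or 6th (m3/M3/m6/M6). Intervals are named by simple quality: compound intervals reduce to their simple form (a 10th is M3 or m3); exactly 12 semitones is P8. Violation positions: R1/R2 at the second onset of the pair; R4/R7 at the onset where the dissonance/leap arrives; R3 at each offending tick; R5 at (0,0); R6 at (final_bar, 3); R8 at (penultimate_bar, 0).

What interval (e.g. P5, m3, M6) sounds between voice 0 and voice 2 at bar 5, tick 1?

m3

voice 0=E3 voice 2=G4 -> m3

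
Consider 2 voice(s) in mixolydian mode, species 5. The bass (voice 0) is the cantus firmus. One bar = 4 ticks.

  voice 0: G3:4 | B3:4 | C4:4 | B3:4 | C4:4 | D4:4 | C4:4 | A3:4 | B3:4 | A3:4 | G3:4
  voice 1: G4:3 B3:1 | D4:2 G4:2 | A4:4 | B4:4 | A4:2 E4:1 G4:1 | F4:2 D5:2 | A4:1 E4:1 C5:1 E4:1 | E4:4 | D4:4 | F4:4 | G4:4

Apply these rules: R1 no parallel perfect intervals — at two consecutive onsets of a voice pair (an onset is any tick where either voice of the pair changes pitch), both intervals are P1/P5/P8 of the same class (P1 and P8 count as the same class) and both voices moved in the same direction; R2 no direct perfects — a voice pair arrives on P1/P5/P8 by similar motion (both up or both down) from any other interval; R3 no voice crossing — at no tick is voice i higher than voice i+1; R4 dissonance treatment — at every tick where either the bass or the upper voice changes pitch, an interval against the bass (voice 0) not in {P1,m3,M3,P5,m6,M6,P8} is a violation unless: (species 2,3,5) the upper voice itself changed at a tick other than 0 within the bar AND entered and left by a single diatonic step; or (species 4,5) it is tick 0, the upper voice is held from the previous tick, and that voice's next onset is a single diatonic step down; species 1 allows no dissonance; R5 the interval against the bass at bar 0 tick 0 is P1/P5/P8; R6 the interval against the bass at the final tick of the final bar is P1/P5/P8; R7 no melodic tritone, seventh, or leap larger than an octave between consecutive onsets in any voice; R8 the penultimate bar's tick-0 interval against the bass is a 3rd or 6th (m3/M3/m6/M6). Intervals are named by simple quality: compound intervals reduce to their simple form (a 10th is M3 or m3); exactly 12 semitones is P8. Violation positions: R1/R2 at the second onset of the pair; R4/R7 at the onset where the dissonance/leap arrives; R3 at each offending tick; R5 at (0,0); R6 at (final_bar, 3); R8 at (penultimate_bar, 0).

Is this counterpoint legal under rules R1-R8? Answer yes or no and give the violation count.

Yes (0 violations)

bar 0: v0=G3 v1=G4 (P8)
bar 1: v0=B3 v1=D4 (m3)
bar 2: v0=C4 v1=A4 (M6)
bar 3: v0=B3 v1=B4 (P8)
bar 4: v0=C4 v1=A4 (M6)
bar 5: v0=D4 v1=F4 (m3)
bar 6: v0=C4 v1=A4 (M6)
bar 7: v0=A3 v1=E4 (P5)
bar 8: v0=B3 v1=D4 (m3)
bar 9: v0=A3 v1=F4 (m6)
bar 10: v0=G3 v1=G4 (P8)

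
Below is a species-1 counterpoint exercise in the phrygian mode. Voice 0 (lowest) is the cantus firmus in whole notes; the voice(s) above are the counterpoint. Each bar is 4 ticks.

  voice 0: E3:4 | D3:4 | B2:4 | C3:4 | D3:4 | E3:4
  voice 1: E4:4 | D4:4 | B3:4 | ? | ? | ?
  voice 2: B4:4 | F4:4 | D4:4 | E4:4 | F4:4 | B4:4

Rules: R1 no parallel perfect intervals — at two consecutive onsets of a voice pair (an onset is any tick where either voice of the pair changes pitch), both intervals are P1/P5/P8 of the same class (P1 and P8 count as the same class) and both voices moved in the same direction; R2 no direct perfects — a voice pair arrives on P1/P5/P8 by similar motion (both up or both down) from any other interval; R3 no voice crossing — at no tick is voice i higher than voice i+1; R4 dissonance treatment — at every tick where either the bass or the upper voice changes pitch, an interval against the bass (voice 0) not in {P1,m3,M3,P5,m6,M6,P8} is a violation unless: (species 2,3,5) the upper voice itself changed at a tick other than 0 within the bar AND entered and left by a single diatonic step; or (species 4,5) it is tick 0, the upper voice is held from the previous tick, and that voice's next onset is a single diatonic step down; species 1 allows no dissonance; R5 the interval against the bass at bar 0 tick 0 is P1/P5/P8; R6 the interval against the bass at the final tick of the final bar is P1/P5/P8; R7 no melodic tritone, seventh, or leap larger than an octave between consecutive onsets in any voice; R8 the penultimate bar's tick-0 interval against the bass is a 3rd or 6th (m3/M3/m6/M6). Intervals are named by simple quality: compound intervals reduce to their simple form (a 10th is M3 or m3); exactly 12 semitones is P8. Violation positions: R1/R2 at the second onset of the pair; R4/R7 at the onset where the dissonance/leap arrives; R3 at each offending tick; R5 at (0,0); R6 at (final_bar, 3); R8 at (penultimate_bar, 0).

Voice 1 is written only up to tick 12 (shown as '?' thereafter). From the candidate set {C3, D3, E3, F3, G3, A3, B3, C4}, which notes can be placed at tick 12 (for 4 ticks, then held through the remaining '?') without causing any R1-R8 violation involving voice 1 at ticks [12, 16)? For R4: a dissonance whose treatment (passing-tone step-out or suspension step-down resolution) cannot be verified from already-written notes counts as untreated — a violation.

{A3, E3, G3}

C3: violates R7
D3: violates R4
E3: legal
F3: violates R4,R7
G3: legal
A3: legal
B3: violates R4
C4: violates R1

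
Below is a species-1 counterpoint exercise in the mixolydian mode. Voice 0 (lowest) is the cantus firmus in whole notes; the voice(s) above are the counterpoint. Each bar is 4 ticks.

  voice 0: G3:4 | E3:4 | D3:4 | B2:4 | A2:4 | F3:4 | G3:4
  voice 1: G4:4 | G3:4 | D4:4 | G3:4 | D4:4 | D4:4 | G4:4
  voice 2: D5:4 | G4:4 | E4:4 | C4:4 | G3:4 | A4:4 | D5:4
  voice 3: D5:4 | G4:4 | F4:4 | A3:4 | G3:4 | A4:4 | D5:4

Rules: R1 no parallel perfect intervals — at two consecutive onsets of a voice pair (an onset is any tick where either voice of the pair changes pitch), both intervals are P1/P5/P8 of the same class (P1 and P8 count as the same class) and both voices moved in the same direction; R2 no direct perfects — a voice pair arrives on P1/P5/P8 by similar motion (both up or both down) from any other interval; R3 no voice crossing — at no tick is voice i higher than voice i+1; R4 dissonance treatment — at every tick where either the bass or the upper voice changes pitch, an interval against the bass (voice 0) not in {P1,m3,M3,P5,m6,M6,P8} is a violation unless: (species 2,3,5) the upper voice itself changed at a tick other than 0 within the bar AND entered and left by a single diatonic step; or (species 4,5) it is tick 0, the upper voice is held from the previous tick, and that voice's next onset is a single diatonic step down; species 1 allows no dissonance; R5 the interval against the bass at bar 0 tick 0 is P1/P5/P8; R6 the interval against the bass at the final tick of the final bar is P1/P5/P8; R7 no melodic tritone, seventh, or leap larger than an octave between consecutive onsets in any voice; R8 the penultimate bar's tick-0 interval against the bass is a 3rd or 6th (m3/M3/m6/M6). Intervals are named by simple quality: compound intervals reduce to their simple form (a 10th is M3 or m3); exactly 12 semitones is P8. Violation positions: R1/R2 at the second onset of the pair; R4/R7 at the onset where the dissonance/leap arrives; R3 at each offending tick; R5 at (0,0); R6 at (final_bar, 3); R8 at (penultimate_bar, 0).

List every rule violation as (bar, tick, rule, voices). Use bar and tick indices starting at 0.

bar 0: v0=G3 v1=G4 v2=D5 v3=D5 downbeat P5
bar 1: v0=E3 v1=G3 v2=G4 v3=G4 downbeat m3
bar 2: v0=D3 v1=D4 v2=E4 v3=F4 downbeat m3
bar 3: v0=B2 v1=G3 v2=C4 v3=A3 downbeat m7
bar 4: v0=A2 v1=D4 v2=G3 v3=G3 downbeat m7
bar 5: v0=F3 v1=D4 v2=A4 v3=A4 downbeat M3
bar 6: v0=G3 v1=G4 v2=D5 v3=D5 downbeat P5
  -> R1 @ bar 1 tick 0 v(2, 3): D5/D5 P1 -> G4/G4 P1 similar
  -> R2 @ bar 1 tick 0 v(1, 2): G4/D5 P5 -> G3/G4 P8 similar
  -> R2 @ bar 1 tick 0 v(1, 3): G4/D5 P5 -> G3/G4 P8 similar
  -> R4 @ bar 2 tick 0 v(0, 2): D3/E4 M2 untreated
  -> R3 @ bar 3 tick 0 v(2, 3): C4 above A3
  -> R4 @ bar 3 tick 0 v(0, 2): B2/C4 m2 untreated
  -> R4 @ bar 3 tick 0 v(0, 3): B2/A3 m7 untreated
  -> R3 @ bar 3 tick 1 v(2, 3): C4 above A3
  -> R3 @ bar 3 tick 2 v(2, 3): C4 above A3
  -> R3 @ bar 3 tick 3 v(2, 3): C4 above A3
  -> R2 @ bar 4 tick 0 v(2, 3): C4/A3 m3 -> G3/G3 P1 similar
  -> R3 @ bar 4 tick 0 v(1, 2): D4 above G3
  -> R4 @ bar 4 tick 0 v(0, 1): A2/D4 P4 untreated
  -> R4 @ bar 4 tick 0 v(0, 2): A2/G3 m7 untreated
  -> R4 @ bar 4 tick 0 v(0, 3): A2/G3 m7 untreated
  -> R3 @ bar 4 tick 1 v(1, 2): D4 above G3
  -> R3 @ bar 4 tick 2 v(1, 2): D4 above G3
  -> R3 @ bar 4 tick 3 v(1, 2): D4 above G3
  -> R1 @ bar 5 tick 0 v(2, 3): G3/G3 P1 -> A4/A4 P1 similar
  -> R7 @ bar 5 tick 0 v(2,): G3->A4 leap 14st
  -> R7 @ bar 5 tick 0 v(3,): G3->A4 leap 14st
  -> R1 @ bar 6 tick 0 v(1, 2): D4/A4 P5 -> G4/D5 P5 similar
  -> R1 @ bar 6 tick 0 v(1, 3): D4/A4 P5 -> G4/D5 P5 similar
  -> R1 @ bar 6 tick 0 v(2, 3): A4/A4 P1 -> D5/D5 P1 similar
  -> R2 @ bar 6 tick 0 v(0, 1): F3/D4 M6 -> G3/G4 P8 similar
  -> R2 @ bar 6 tick 0 v(0, 2): F3/A4 M3 -> G3/D5 P5 similar
  -> R2 @ bar 6 tick 0 v(0, 3): F3/A4 M3 -> G3/D5 P5 similar

(1, 0, R1, (2, 3))
(1, 0, R2, (1, 2))
(1, 0, R2, (1, 3))
(2, 0, R4, (0, 2))
(3, 0, R3, (2, 3))
(3, 0, R4, (0, 2))
(3, 0, R4, (0, 3))
(3, 1, R3, (2, 3))
(3, 2, R3, (2, 3))
(3, 3, R3, (2, 3))
(4, 0, R2, (2, 3))
(4, 0, R3, (1, 2))
(4, 0, R4, (0, 1))
(4, 0, R4, (0, 2))
(4, 0, R4, (0, 3))
(4, 1, R3, (1, 2))
(4, 2, R3, (1, 2))
(4, 3, R3, (1, 2))
(5, 0, R1, (2, 3))
(5, 0, R7, (2,))
(5, 0, R7, (3,))
(6, 0, R1, (1, 2))
(6, 0, R1, (1, 3))
(6, 0, R1, (2, 3))
(6, 0, R2, (0, 1))
(6, 0, R2, (0, 2))
(6, 0, R2, (0, 3))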